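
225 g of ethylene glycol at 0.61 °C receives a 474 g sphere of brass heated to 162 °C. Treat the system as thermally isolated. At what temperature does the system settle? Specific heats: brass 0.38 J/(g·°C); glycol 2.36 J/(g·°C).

T_f ≈ 41.5 °C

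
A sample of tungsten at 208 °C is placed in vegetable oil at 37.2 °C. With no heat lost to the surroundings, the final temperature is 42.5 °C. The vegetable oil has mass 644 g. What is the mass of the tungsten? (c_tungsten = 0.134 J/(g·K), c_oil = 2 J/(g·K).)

m ≈ 308 g

Heat lost by the tungsten = heat gained by the oil:
m·0.134·(208 − 42.5) = 644·2·(42.5 − 37.2)
22.18 m = 6826.4  ⇒  m ≈ 307.8 g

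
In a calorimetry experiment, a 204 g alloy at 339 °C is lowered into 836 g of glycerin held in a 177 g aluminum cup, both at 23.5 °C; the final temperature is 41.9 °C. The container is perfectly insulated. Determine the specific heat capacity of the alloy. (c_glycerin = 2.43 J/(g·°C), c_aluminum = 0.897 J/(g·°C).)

c ≈ 0.665 J/(g·°C)

Let T be the final temperature. ΣQ_i = 0:
204·c·(41.9 − 339) + 836·2.43·(41.9 − 23.5) + 177·0.897·(41.9 − 23.5) = 0
-60608 c = -40301
c = -40301/-60608 ≈ 0.6649 J/(g·°C)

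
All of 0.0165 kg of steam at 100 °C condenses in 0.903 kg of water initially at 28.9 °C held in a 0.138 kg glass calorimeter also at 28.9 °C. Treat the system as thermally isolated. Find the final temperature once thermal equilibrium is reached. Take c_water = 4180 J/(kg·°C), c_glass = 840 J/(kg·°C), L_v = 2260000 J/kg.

T_f ≈ 39.6 °C

Heat gained plus heat lost sum to zero:
steam→water at 100 °C releases m L_v = 0.0165·2260000 = 37290; condensed water 100 °C→T: 68.97(T − 100); original water: 3774.5(T − 28.9); glass cup: 0.138·840·(T − 28.9) = 115.92(T − 28.9)
3959.4 T = 37290 + 6897 + 112434 = 156621
T ≈ 39.56 °C (< 100 °C, so full condensation is consistent).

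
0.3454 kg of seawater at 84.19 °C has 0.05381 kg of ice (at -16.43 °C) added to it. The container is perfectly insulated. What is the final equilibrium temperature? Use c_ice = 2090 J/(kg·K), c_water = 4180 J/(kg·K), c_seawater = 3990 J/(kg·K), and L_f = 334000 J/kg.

Energy balance with sensible and latent terms:
ice -16.43→0 °C: 0.05381×2090×16.43 = 1847.8; melt ice: 0.05381×334000 = 17973; warm the meltwater: 224.93 T; seawater cools: 0.3454×3990×(T − 84.19) = 1378.1(T − 84.19)
1603.1 T = 116026 − 19820 = 96206
T ≈ 60.01 °C — above 0 °C, consistent with complete melting.

T_f ≈ 60.0 °C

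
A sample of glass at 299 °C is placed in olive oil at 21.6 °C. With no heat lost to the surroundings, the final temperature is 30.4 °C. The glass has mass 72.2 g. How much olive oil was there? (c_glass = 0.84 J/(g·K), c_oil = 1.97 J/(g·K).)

|Q_glass| = |Q_oil|:
72.2·0.84·(299 − 30.4) = m·1.97·(30.4 − 21.6)
17.34 m = 16290  ⇒  m ≈ 939.7 g

m ≈ 940 g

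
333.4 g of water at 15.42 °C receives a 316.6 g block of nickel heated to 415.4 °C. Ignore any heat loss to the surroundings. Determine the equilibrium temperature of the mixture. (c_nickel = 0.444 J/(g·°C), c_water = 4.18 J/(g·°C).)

Energy conservation, ΣQ = 0:
316.6*0.444*(T − 415.4) + 333.4*4.18*(T − 15.42) = 0
140.57(T − 415.4) + 1393.6(T − 15.42) = 0
1534.2 T = 79882
T ≈ 52.07 °C

T_f ≈ 52.1 °C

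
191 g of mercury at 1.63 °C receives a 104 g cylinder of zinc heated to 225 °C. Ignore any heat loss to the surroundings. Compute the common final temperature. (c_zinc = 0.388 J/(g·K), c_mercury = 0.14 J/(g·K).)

T_f ≈ 136.0 °C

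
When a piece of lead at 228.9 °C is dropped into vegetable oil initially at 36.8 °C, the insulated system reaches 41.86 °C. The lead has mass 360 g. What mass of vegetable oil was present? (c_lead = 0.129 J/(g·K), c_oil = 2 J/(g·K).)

|Q_lead| = |Q_oil|:
360×0.129×(228.9 − 41.86) = m×2×(41.86 − 36.8)
10.12 m = 8686.1  ⇒  m ≈ 858.3 g

m ≈ 858 g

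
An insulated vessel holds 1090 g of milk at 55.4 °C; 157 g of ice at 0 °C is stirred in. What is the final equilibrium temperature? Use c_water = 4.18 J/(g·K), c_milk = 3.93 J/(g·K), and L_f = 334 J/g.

T_f ≈ 37.4 °C

Let T be the final temperature. ΣQ_i = 0:
latent heat to melt: 157·334 = 52438; warm the meltwater: 656.26 T; milk: 4283.7(T − 55.4)
4940 T = 237317 − 52438 = 184879
T ≈ 37.43 °C — above 0 °C, consistent with complete melting.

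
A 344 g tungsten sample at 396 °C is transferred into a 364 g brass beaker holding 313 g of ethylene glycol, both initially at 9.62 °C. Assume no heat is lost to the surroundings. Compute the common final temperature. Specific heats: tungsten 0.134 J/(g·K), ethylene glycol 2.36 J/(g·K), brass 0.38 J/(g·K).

T_f ≈ 28.9 °C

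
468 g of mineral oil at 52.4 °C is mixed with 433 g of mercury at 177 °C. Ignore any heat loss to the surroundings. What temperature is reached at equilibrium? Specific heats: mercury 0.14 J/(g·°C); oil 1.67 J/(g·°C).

T_f ≈ 61.4 °C

Conservation of energy gives ΣQ = 0:
433×0.14×(T − 177) + 468×1.67×(T − 52.4) = 0
60.62(T − 177) + 781.56(T − 52.4) = 0
(60.62 + 781.56) T = 60.62×177 + 781.56×52.4
T ≈ 61.37 °C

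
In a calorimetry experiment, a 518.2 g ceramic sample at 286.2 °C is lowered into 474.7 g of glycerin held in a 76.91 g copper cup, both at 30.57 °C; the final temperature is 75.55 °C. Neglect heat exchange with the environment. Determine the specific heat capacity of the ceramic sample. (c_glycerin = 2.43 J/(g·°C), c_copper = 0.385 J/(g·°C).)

c ≈ 0.488 J/(g·°C)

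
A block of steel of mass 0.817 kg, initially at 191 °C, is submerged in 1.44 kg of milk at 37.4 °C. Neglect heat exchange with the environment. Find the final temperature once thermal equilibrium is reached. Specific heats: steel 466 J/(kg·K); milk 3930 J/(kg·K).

Taking heat into each body as positive, Σ m c ΔT = 0:
0.817×466×(T − 191) + 1.44×3930×(T − 37.4) = 0
380.72(T − 191) + 5659.2(T − 37.4) = 0
6039.9 T = 284372
T ≈ 47.08 °C

T_f ≈ 47.1 °C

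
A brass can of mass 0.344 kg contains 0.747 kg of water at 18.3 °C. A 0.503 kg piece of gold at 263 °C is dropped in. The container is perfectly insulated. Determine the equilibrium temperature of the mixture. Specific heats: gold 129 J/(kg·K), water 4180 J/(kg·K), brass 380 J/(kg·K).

T_f ≈ 23.1 °C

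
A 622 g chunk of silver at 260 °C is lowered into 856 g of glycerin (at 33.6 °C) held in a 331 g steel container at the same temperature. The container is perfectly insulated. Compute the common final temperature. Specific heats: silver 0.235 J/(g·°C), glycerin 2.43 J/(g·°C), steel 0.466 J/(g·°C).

T_f ≈ 47.5 °C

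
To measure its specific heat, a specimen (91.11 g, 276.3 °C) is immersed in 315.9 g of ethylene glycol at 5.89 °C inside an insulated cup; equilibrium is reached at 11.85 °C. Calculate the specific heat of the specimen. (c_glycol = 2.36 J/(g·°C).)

Heat lost by the specimen = heat gained by the glycol:
91.11·c·(276.3 − 11.85) = 315.9·2.36·(11.85 − 5.89)
24094 c = 4443.3  ⇒  c ≈ 0.1844 J/(g·°C)

c ≈ 0.184 J/(g·°C)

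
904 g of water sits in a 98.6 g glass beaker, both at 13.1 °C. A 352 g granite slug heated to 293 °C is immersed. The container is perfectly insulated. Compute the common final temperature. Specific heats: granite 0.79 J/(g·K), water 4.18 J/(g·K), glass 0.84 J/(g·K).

T_f ≈ 31.9 °C

Taking heat into each body as positive, Σ m c ΔT = 0:
352*0.79*(T − 293) + 904*4.18*(T − 13.1) + 98.6*0.84*(T − 13.1) = 0
278.08(T − 293) + 3778.7(T − 13.1) + 82.82(T − 13.1) = 0
4139.6 T = 132064
T = 132064 / 4139.6 = 31.9 °C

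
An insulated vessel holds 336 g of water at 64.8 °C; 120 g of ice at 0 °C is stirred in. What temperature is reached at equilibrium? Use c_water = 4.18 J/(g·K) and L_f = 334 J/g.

T_f ≈ 26.7 °C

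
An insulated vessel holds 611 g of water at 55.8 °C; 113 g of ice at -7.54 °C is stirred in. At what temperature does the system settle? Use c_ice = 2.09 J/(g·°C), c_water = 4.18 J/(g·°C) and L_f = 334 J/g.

Let T be the final temperature. ΣQ_i = 0:
warm ice to 0 °C: 113·2.09·(0 − (-7.54)) = 1780.7; latent heat to melt: 113·334 = 37742; warm the meltwater: 472.34 T; water cools: 611·4.18·(T − 55.8) = 2554(T − 55.8)
3026.3 T = 142512 − 39523 = 102989
T ≈ 34.03 °C (positive, so assuming full melt was valid).

T_f ≈ 34.0 °C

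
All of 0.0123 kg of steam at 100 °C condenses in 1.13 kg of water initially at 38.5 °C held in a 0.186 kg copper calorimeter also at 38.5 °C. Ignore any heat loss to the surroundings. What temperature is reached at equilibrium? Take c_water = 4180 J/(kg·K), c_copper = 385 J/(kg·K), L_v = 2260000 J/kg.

T_f ≈ 44.9 °C

Taking heat into each body as positive, Σ m c ΔT = 0:
steam→water at 100 °C releases m L_v = 0.0123·2260000 = 27798; condensed water 100 °C→T: 51.41(T − 100); water warms: 1.13·4180·(T − 38.5) = 4723.4(T − 38.5); cup: 71.61(T − 38.5)
4846.4 T = 27798 + 5141.4 + 184608 = 217547
T ≈ 44.89 °C, under the boiling point, so the assumption holds.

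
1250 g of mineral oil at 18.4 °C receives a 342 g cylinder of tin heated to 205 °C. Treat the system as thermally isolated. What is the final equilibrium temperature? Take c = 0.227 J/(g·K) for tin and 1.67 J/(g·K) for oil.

T_f ≈ 25.1 °C

Heat gained plus heat lost sum to zero:
342×0.227×(T − 205) + 1250×1.67×(T − 18.4) = 0
77.63(T − 205) + 2087.5(T − 18.4) = 0
(77.63 + 2087.5) T = 77.63×205 + 2087.5×18.4
T ≈ 25.09 °C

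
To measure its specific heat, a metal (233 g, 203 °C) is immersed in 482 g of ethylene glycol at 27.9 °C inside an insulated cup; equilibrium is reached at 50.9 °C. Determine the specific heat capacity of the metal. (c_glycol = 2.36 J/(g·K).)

c ≈ 0.738 J/(g·K)

Energy conservation, ΣQ = 0:
233×c×(50.9 − 203) + 482×2.36×(50.9 − 27.9) = 0
-35439 c = -26163
c = -26163/-35439 ≈ 0.7382 J/(g·K)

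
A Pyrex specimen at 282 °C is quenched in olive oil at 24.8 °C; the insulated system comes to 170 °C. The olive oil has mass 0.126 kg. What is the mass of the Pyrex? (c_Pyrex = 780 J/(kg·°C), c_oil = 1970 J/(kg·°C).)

m ≈ 0.413 kg

Conservation of energy gives ΣQ = 0:
m·780·(170 − 282) + 0.126·1970·(170 − 24.8) = 0
-87360 m = -36042
m = -36042/-87360 ≈ 0.4126 kg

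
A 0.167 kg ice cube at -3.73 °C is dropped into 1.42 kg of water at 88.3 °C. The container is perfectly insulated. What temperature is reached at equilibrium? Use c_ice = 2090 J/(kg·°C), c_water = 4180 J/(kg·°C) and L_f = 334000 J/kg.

T_f ≈ 70.4 °C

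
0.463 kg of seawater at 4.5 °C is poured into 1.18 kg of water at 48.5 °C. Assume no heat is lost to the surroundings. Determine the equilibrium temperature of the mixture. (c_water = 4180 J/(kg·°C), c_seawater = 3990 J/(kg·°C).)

Energy conservation, ΣQ = 0:
1.18×4180×(T − 48.5) + 0.463×3990×(T − 4.5) = 0
(4932.4 + 1847.4) T = 4932.4×48.5 + 1847.4×4.5
T = 247535/6779.8 ≈ 36.51 °C

T_f ≈ 36.5 °C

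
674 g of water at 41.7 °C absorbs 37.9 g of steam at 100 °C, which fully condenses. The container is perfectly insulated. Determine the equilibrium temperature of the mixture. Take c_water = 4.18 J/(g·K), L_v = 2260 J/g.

Energy conservation, ΣQ = 0:
condense steam: −37.9·2260 = −85654; condensate cools 100→T: 37.9·4.18·(T − 100) = 158.42(T − 100); water warms: 674·4.18·(T − 41.7) = 2817.3(T − 41.7)
2975.7 T = 85654 + 15842 + 117482 = 218978
T ≈ 73.59 °C — below 100 °C, confirming all the steam condensed.

T_f ≈ 73.6 °C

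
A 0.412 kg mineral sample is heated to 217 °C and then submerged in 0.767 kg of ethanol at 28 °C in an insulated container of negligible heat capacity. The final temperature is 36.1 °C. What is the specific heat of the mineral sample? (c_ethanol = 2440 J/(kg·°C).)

Heat lost by the mineral sample = heat gained by the ethanol:
0.412×c×(217 − 36.1) = 0.767×2440×(36.1 − 28)
74.53 c = 15159  ⇒  c ≈ 203.4 J/(kg·°C)

c ≈ 203 J/(kg·°C)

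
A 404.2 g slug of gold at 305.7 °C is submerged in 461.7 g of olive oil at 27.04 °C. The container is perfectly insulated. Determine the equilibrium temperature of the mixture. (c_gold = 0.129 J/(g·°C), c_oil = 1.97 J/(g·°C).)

Let T be the final temperature. ΣQ_i = 0:
404.2*0.129*(T − 305.7) + 461.7*1.97*(T − 27.04) = 0
961.69 T = 40534
T ≈ 42.15 °C

T_f ≈ 42.1 °C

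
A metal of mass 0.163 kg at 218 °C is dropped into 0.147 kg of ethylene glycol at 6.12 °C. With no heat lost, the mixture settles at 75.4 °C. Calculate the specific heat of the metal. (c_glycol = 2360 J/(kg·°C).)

c ≈ 1030 J/(kg·°C)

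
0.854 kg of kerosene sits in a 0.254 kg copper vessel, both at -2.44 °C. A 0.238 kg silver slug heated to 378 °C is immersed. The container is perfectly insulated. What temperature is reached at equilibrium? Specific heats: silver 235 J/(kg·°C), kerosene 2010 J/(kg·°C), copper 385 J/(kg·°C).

T_f ≈ 8.9 °C

Setting the total heat transfer to zero:
0.238*235*(T − 378) + 0.854*2010*(T − (-2.44)) + 0.254*385*(T − (-2.44)) = 0
(55.93 + 1716.5 + 97.79) T = 55.93*378 + 1716.5*(-2.44) + 97.79*(-2.44)
T = 16715 / 1870.3 = 8.94 °C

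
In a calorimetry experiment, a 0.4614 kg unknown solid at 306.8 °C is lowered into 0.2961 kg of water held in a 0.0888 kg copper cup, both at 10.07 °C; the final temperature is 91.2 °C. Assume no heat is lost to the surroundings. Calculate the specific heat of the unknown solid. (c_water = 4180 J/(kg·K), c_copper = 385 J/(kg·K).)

c ≈ 1040 J/(kg·K)

Let T be the final temperature. ΣQ_i = 0:
0.4614·c·(91.2 − 306.8) + 0.2961·4180·(91.2 − 10.07) + 0.0888·385·(91.2 − 10.07) = 0
-99.48 c = -103188
c = -103188/-99.48 ≈ 1037 J/(kg·K)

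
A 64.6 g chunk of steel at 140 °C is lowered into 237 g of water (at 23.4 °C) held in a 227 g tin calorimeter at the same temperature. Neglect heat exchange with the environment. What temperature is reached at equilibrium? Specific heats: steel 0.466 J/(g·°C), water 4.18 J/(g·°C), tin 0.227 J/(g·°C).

Let T be the final temperature. ΣQ_i = 0:
64.6·0.466·(T − 140) + 237·4.18·(T − 23.4) + 227·0.227·(T − 23.4) = 0
30.1(T − 140) + 990.66(T − 23.4) + 51.53(T − 23.4) = 0
1072.3 T = 28602
T = 28602/1072.3 ≈ 26.67 °C

T_f ≈ 26.7 °C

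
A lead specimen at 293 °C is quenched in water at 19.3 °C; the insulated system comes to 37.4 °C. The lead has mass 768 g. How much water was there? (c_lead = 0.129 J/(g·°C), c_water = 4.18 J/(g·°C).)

m ≈ 335 g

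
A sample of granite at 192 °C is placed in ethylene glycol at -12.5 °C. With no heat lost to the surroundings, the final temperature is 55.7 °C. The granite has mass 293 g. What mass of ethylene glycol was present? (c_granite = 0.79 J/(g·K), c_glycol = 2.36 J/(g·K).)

m ≈ 196 g

Energy conservation, ΣQ = 0:
293·0.79·(55.7 − 192) + m·2.36·(55.7 − (-12.5)) = 0
160.95 m = 31549
m = 31549/160.95 ≈ 196 g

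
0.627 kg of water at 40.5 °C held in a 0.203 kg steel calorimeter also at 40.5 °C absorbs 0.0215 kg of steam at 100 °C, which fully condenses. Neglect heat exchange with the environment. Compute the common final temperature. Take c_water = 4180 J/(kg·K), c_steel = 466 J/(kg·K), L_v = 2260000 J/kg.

Net heat exchanged in the isolated system is zero:
condense steam: −0.0215×2260000 = −48590; condensed water 100 °C→T: 89.87(T − 100); original water: 2620.9(T − 40.5); steel cup: 0.203×466×(T − 40.5) = 94.6(T − 40.5)
2805.3 T = 48590 + 8987 + 109976 = 167553
T ≈ 59.73 °C (< 100 °C, so full condensation is consistent).

T_f ≈ 59.7 °C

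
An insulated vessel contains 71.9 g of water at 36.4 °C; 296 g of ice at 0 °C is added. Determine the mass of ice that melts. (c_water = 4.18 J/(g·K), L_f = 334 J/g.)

m_melted ≈ 32.8 g

Water can give up m c ΔT = 71.9·4.18·36.4 = 10940 J before reaching 0 °C.
To melt every bit of ice: 296·334 = 98864 J.
10940 J < 98864 J, so only part of the ice melts and the system sits at 0 °C.
m_melted·334 = 10940  ⇒  m_melted ≈ 32.75 g.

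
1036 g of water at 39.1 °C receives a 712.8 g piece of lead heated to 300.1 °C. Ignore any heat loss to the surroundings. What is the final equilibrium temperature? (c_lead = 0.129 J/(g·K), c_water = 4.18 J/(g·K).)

T_f ≈ 44.5 °C

Set heat shed by the hot body equal to heat absorbed by the cold body:
712.8*0.129*(300.1 − T) = 1036*4.18*(T − 39.1)
91.95(300.1 − T) = 4330.5(T − 39.1)
4422.4 T = 196916  ⇒  T ≈ 44.53 °C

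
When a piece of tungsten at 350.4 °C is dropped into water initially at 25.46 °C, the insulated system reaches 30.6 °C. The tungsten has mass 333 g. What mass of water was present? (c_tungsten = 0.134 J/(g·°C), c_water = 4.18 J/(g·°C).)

Heat gained plus heat lost sum to zero:
333·0.134·(30.6 − 350.4) + m·4.18·(30.6 − 25.46) = 0
21.49 m = 14270
m = 14270/21.49 ≈ 664.2 g

m ≈ 664 g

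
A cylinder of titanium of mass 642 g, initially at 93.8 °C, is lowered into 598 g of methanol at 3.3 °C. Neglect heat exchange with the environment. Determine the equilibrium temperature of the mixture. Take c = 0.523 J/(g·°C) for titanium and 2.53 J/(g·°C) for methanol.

Set heat shed by the hot body equal to heat absorbed by the cold body:
642×0.523×(93.8 − T) = 598×2.53×(T − 3.3)
335.77(93.8 − T) = 1512.9(T − 3.3)
1848.7 T = 36488  ⇒  T ≈ 19.74 °C

T_f ≈ 19.7 °C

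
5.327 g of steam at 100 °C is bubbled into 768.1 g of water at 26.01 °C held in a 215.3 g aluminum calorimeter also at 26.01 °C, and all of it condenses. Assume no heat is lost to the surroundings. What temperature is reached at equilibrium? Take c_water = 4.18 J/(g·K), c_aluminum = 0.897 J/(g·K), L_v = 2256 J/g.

T_f ≈ 30.0 °C

Heat gained plus heat lost sum to zero:
condense steam: −5.327×2256 = −12018
  condensed water 100 °C→T: 22.27(T − 100)
  original water: 3210.7(T − 26.01)
  aluminum cup: 215.3×0.897×(T − 26.01) = 193.12(T − 26.01)
3426 T = 12018 + 2226.7 + 88532 = 102777
T ≈ 30.00 °C — below 100 °C, confirming all the steam condensed.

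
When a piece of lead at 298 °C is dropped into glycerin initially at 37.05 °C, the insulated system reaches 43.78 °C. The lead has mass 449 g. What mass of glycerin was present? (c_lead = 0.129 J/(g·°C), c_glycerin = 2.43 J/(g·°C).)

m ≈ 900 g

Heat lost by the lead = heat gained by the glycerin:
449·0.129·(298 − 43.78) = m·2.43·(43.78 − 37.05)
16.35 m = 14725  ⇒  m ≈ 900.4 g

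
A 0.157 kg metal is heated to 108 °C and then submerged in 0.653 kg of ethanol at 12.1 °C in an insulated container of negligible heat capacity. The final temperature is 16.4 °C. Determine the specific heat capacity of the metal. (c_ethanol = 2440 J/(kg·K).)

c ≈ 476 J/(kg·K)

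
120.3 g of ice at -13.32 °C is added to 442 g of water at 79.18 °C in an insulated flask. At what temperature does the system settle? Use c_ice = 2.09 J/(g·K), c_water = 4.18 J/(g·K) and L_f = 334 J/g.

Energy conservation, ΣQ = 0:
warm ice to 0 °C: 120.3×2.09×(0 − (-13.32)) = 3349; fusion: m_ice L_f = 120.3×334 = 40180; warm the meltwater: 502.85 T; water cools: 442×4.18×(T − 79.18) = 1847.6(T − 79.18)
2350.4 T = 146290 − 43529 = 102761
T ≈ 43.72 °C — above 0 °C, consistent with complete melting.

T_f ≈ 43.7 °C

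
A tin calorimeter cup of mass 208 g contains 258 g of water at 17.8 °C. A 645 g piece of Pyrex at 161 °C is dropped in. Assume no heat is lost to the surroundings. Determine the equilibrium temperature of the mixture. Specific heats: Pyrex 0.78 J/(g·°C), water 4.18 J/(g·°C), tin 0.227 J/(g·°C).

Setting the total heat transfer to zero:
645·0.78·(T − 161) + 258·4.18·(T − 17.8) + 208·0.227·(T − 17.8) = 0
(503.1 + 1078.4 + 47.22) T = 503.1·161 + 1078.4·17.8 + 47.22·17.8
T = 101036/1628.8 ≈ 62.03 °C

T_f ≈ 62.0 °C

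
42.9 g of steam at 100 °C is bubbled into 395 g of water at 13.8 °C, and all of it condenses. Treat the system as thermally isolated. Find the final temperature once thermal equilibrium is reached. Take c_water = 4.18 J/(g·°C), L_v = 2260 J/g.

T_f ≈ 75.2 °C

Net heat exchanged in the isolated system is zero:
condense steam: −42.9·2260 = −96954; condensed water 100 °C→T: 179.32(T − 100); water warms: 395·4.18·(T − 13.8) = 1651.1(T − 13.8)
1830.4 T = 96954 + 17932 + 22785 = 137671
T ≈ 75.21 °C (< 100 °C, so full condensation is consistent).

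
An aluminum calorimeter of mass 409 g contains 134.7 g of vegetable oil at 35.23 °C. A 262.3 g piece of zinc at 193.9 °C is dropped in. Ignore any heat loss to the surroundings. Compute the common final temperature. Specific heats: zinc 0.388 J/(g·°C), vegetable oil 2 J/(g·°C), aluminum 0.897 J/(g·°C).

Let T be the final temperature. ΣQ_i = 0:
262.3×0.388×(T − 193.9) + 134.7×2×(T − 35.23) + 409×0.897×(T − 35.23) = 0
738.05 T = 42150
T = 42150/738.05 ≈ 57.11 °C

T_f ≈ 57.1 °C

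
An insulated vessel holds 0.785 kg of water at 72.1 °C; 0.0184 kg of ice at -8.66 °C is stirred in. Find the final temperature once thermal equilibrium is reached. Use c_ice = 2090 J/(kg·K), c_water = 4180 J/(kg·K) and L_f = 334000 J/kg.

T_f ≈ 68.5 °C

Taking heat into each body as positive, Σ m c ΔT = 0:
warm ice to 0 °C: 0.0184×2090×(0 − (-8.66)) = 333.03
  latent heat to melt: 0.0184×334000 = 6145.6
  warm the meltwater: 76.91 T
  water cools: 0.785×4180×(T − 72.1) = 3281.3(T − 72.1)
3358.2 T = 236582 − 6478.6 = 230103
T ≈ 68.52 °C — above 0 °C, consistent with complete melting.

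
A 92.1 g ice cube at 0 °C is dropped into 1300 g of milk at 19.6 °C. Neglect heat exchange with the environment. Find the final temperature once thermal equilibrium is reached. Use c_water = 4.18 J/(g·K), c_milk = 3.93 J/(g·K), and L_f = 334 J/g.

Energy conservation, ΣQ = 0:
fusion: m_ice L_f = 92.1×334 = 30761; warm the meltwater: 384.98 T; milk: 5109(T − 19.6)
5494 T = 100136 − 30761 = 69375
T ≈ 12.63 °C (positive, so assuming full melt was valid).

T_f ≈ 12.6 °C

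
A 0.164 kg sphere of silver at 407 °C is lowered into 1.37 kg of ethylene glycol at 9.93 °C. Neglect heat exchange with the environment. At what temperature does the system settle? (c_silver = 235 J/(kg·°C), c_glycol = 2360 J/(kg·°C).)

Energy conservation, ΣQ = 0:
0.164×235×(T − 407) + 1.37×2360×(T − 9.93) = 0
(38.54 + 3233.2) T = 38.54×407 + 3233.2×9.93
T = 47791 / 3271.7 = 14.6 °C

T_f ≈ 14.6 °C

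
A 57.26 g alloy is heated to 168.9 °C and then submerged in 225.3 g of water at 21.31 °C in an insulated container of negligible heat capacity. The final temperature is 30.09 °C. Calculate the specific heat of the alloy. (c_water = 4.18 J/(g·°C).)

c ≈ 1.04 J/(g·°C)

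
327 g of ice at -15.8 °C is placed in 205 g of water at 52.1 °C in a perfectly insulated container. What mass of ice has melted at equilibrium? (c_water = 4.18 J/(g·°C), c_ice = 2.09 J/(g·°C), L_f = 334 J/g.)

m_melted ≈ 101 g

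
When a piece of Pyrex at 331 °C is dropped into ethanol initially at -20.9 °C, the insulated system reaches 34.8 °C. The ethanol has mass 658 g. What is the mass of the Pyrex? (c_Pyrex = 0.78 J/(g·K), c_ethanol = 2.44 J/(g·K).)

m ≈ 387 g

Setting the total heat transfer to zero:
m·0.78·(34.8 − 331) + 658·2.44·(34.8 − (-20.9)) = 0
-231.04 m = -89427
m = -89427/-231.04 ≈ 387.1 g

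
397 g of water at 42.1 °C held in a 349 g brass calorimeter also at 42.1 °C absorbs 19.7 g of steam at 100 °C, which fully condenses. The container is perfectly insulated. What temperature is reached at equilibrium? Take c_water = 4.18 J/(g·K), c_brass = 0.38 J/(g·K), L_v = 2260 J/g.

Sum of m c ΔT and latent-heat terms is zero:
condense steam: −19.7×2260 = −44522; condensed water 100 °C→T: 82.35(T − 100); water warms: 397×4.18×(T − 42.1) = 1659.5(T − 42.1); brass cup: 349×0.38×(T − 42.1) = 132.62(T − 42.1)
1874.4 T = 44522 + 8234.6 + 75447 = 128203
T ≈ 68.40 °C (< 100 °C, so full condensation is consistent).

T_f ≈ 68.4 °C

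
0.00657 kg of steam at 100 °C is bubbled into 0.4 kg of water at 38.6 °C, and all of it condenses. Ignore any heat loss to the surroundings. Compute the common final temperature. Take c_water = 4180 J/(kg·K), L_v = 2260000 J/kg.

T_f ≈ 48.3 °C

Net heat exchanged in the isolated system is zero:
steam→water at 100 °C releases m L_v = 0.00657×2260000 = 14848
  condensate cools 100→T: 0.00657×4180×(T − 100) = 27.46(T − 100)
  water warms: 0.4×4180×(T − 38.6) = 1672(T − 38.6)
1699.5 T = 14848 + 2746.3 + 64539 = 82134
T ≈ 48.33 °C, under the boiling point, so the assumption holds.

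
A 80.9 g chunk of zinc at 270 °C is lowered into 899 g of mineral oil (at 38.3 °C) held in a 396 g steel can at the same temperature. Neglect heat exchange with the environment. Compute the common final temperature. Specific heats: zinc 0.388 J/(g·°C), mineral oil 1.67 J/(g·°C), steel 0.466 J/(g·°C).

T_f ≈ 42.5 °C

T_f is the heat-capacity-weighted average of the initial temperatures:
T_f = (31.39*270 + 1501.3*38.3 + 184.54*38.3) / (31.39 + 1501.3 + 184.54)
    = 73044 / 1717.3 ≈ 42.54 °C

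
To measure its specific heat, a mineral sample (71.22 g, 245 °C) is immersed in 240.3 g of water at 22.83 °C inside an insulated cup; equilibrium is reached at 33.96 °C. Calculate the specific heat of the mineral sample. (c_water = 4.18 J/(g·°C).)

Setting the total heat transfer to zero:
71.22×c×(33.96 − 245) + 240.3×4.18×(33.96 − 22.83) = 0
-15030 c = -11180
c = -11180/-15030 ≈ 0.7438 J/(g·°C)

c ≈ 0.744 J/(g·°C)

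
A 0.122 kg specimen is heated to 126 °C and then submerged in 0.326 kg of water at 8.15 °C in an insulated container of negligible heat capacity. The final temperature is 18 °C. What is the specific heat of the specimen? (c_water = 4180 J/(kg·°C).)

c ≈ 1020 J/(kg·°C)

Energy conservation, ΣQ = 0:
0.122·c·(18 − 126) + 0.326·4180·(18 − 8.15) = 0
-13.18 c = -13422
c = -13422/-13.18 ≈ 1019 J/(kg·°C)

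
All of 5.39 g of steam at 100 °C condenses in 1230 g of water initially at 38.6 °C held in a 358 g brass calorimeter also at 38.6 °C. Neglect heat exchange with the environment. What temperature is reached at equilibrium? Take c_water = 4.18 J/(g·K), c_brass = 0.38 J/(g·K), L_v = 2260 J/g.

T_f ≈ 41.2 °C

Net heat exchanged in the isolated system is zero:
steam→water at 100 °C releases m L_v = 5.39·2260 = 12181; condensed water 100 °C→T: 22.53(T − 100); water warms: 1230·4.18·(T − 38.6) = 5141.4(T − 38.6); brass cup: 358·0.38·(T − 38.6) = 136.04(T − 38.6)
5300 T = 12181 + 2253 + 203709 = 218144
T ≈ 41.16 °C, under the boiling point, so the assumption holds.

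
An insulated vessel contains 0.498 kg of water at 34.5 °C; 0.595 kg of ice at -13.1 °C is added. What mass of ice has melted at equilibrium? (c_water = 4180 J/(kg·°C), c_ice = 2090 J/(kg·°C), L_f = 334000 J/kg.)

m_melted ≈ 0.166 kg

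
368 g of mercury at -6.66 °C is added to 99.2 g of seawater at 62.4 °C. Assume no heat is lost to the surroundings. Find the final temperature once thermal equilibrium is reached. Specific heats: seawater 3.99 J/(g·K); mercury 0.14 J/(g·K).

Let T be the final temperature. ΣQ_i = 0:
99.2×3.99×(T − 62.4) + 368×0.14×(T − (-6.66)) = 0
(395.81 + 51.52) T = 395.81×62.4 + 51.52×(-6.66)
T = 24355/447.33 ≈ 54.45 °C

T_f ≈ 54.4 °C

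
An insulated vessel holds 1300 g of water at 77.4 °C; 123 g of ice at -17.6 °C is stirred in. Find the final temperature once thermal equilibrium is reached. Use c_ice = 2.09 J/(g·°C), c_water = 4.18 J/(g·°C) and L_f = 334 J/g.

T_f ≈ 63.0 °C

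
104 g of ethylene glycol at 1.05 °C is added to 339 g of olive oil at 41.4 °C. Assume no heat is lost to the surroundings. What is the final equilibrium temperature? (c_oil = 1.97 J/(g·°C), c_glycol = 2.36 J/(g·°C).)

T_f ≈ 30.6 °C

Net heat exchanged in the isolated system is zero:
339·1.97·(T − 41.4) + 104·2.36·(T − 1.05) = 0
667.83(T − 41.4) + 245.44(T − 1.05) = 0
913.27 T = 27906
T = 27906/913.27 ≈ 30.56 °C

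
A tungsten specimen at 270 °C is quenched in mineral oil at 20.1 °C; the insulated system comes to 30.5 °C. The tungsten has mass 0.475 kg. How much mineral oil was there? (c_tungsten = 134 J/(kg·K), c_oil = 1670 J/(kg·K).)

m ≈ 0.878 kg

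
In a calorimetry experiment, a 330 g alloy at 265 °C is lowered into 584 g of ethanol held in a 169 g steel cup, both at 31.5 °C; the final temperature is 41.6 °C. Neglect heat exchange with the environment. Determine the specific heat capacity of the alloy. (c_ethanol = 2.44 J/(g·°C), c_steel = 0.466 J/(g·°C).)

Net heat exchanged in the isolated system is zero:
330×c×(41.6 − 265) + 584×2.44×(41.6 − 31.5) + 169×0.466×(41.6 − 31.5) = 0
-73722 c = -15188
c = -15188/-73722 ≈ 0.206 J/(g·°C)

c ≈ 0.206 J/(g·°C)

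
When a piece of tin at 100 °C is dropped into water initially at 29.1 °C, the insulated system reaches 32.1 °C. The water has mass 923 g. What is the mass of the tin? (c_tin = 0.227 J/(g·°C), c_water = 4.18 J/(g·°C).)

Conservation of energy gives ΣQ = 0:
m×0.227×(32.1 − 100) + 923×4.18×(32.1 − 29.1) = 0
-15.41 m = -11574
m = -11574/-15.41 ≈ 750.9 g

m ≈ 751 g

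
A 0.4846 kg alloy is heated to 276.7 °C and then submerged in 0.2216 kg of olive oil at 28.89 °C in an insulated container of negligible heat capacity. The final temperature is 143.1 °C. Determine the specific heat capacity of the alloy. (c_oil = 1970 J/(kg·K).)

m_s c (T_s − T_f) = m_oil c_oil (T_f − T_0):
0.4846×c×(276.7 − 143.1) = 0.2216×1970×(143.1 − 28.89)
64.74 c = 49859  ⇒  c ≈ 770.1 J/(kg·K)

c ≈ 770 J/(kg·K)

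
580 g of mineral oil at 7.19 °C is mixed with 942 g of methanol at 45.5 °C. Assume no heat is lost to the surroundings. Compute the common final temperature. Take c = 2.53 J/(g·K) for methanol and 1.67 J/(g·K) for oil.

T_f ≈ 34.4 °C

Heat lost by the methanol equals heat gained by the oil:
942×2.53×(45.5 − T) = 580×1.67×(T − 7.19)
2383.3(45.5 − T) = 968.6(T − 7.19)
3351.9 T = 115403  ⇒  T ≈ 34.43 °C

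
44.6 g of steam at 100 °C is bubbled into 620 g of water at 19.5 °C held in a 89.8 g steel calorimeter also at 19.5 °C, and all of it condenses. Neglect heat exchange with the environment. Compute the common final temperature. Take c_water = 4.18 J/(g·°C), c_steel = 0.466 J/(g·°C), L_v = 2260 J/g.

T_f ≈ 60.6 °C

Energy balance with sensible and latent terms:
latent heat released on condensation: 44.6·2260 = 100796; condensate cools 100→T: 44.6·4.18·(T − 100) = 186.43(T − 100); water warms: 620·4.18·(T − 19.5) = 2591.6(T − 19.5); steel cup: 89.8·0.466·(T − 19.5) = 41.85(T − 19.5)
2819.9 T = 100796 + 18643 + 51352 = 170791
T ≈ 60.57 °C — below 100 °C, confirming all the steam condensed.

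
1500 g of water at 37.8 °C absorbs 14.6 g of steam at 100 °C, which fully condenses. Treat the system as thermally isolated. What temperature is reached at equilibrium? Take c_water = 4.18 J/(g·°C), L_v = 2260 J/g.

T_f ≈ 43.6 °C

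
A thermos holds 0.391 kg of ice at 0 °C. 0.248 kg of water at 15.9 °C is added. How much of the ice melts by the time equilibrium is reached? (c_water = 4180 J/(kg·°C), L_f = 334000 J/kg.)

Water can give up m c ΔT = 0.248·4180·15.9 = 16483 J before reaching 0 °C.
Fully melting the ice requires m_ice L_f = 0.391·334000 = 130594 J.
Since 16483 < 130594 J, not all the ice melts; equilibrium is at 0 °C.
Mass melted = 16483/334000 ≈ 0.04935 kg.

m_melted ≈ 0.0493 kg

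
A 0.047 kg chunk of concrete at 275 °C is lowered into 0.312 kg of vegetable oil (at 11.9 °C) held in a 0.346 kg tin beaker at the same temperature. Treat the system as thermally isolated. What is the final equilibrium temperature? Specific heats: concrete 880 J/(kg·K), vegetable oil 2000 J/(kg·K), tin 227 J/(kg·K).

Net heat exchanged in the isolated system is zero:
0.047*880*(T − 275) + 0.312*2000*(T − 11.9) + 0.346*227*(T − 11.9) = 0
41.36(T − 275) + 624(T − 11.9) + 78.54(T − 11.9) = 0
(41.36 + 624 + 78.54) T = 41.36*275 + 624*11.9 + 78.54*11.9
T = 19734 / 743.9 = 26.5 °C

T_f ≈ 26.5 °C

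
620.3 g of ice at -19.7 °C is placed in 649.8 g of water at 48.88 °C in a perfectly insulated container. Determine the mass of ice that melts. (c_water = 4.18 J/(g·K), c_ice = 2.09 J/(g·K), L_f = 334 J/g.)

Cooling the water to 0 °C releases 649.8·4.18·48.88 = 132766 J.
Warming the ice to 0 °C takes 620.3·2.09·19.7 = 25540 J, leaving 107226 J for melting.
To melt every bit of ice: 620.3·334 = 207180 J.
Since 107226 < 207180 J, not all the ice melts; equilibrium is at 0 °C.
m_melted·334 = 107226  ⇒  m_melted ≈ 321 g.

m_melted ≈ 321 g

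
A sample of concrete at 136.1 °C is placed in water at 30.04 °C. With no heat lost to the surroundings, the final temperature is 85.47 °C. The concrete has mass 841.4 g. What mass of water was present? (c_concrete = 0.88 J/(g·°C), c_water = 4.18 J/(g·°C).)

m ≈ 162 g

Net heat exchanged in the isolated system is zero:
841.4·0.88·(85.47 − 136.1) + m·4.18·(85.47 − 30.04) = 0
231.7 m = 37488
m = 37488/231.7 ≈ 161.8 g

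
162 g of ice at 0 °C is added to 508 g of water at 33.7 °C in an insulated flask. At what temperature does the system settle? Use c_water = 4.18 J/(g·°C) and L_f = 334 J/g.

T_f ≈ 6.2 °C

Energy balance with sensible and latent terms:
latent heat to melt: 162×334 = 54108; warm the meltwater: 677.16 T; water: 2123.4(T − 33.7)
2800.6 T = 71560 − 54108 = 17452
T ≈ 6.23 °C. Since T > 0 °C, the all-ice-melts assumption holds.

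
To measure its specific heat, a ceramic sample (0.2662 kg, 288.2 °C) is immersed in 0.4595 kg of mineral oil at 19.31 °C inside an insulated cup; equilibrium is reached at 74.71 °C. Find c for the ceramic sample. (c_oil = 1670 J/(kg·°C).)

Conservation of energy gives ΣQ = 0:
0.2662×c×(74.71 − 288.2) + 0.4595×1670×(74.71 − 19.31) = 0
-56.83 c = -42512
c = -42512/-56.83 ≈ 748 J/(kg·°C)

c ≈ 748 J/(kg·°C)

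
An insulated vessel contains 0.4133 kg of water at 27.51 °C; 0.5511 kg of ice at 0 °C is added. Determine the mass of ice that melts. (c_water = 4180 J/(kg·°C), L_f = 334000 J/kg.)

Heat available from the water dropping to 0 °C: 0.4133·4180·27.51 = 47526 J.
Fully melting the ice requires m_ice L_f = 0.5511·334000 = 184067 J.
That's not enough to melt it all — equilibrium is at 0 °C with ice remaining.
Mass melted = 47526/334000 ≈ 0.1423 kg.

m_melted ≈ 0.142 kg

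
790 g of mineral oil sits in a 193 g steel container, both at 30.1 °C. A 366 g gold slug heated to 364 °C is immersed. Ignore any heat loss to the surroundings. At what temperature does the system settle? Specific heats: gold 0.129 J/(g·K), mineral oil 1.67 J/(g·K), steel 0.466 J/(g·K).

Energy conservation, ΣQ = 0:
366·0.129·(T − 364) + 790·1.67·(T − 30.1) + 193·0.466·(T − 30.1) = 0
47.21(T − 364) + 1319.3(T − 30.1) + 89.94(T − 30.1) = 0
(47.21 + 1319.3 + 89.94) T = 47.21·364 + 1319.3·30.1 + 89.94·30.1
T ≈ 40.92 °C

T_f ≈ 40.9 °C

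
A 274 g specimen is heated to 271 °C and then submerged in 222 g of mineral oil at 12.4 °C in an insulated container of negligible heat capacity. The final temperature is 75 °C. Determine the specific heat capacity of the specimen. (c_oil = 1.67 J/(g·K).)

Net heat exchanged in the isolated system is zero:
274·c·(75 − 271) + 222·1.67·(75 − 12.4) = 0
-53704 c = -23208
c = -23208/-53704 ≈ 0.4322 J/(g·K)

c ≈ 0.432 J/(g·K)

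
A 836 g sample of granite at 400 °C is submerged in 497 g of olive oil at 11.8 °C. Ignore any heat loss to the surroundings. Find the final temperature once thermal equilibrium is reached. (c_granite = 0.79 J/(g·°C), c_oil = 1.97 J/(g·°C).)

Heat gained plus heat lost sum to zero:
836*0.79*(T − 400) + 497*1.97*(T − 11.8) = 0
660.44(T − 400) + 979.09(T − 11.8) = 0
(660.44 + 979.09) T = 660.44*400 + 979.09*11.8
T = 275729/1639.5 ≈ 168.18 °C

T_f ≈ 168.2 °C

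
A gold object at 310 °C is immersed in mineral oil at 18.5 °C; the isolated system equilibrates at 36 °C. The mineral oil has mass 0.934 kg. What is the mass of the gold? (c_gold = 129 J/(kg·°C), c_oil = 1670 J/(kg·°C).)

m ≈ 0.772 kg

Setting the total heat transfer to zero:
m×129×(36 − 310) + 0.934×1670×(36 − 18.5) = 0
-35346 m = -27296
m = -27296/-35346 ≈ 0.7723 kg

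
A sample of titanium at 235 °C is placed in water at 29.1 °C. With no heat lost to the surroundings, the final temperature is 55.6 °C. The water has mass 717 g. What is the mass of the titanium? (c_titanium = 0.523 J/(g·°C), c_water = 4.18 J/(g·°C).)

Conservation of energy gives ΣQ = 0:
m×0.523×(55.6 − 235) + 717×4.18×(55.6 − 29.1) = 0
-93.83 m = -79422
m = -79422/-93.83 ≈ 846.5 g

m ≈ 846 g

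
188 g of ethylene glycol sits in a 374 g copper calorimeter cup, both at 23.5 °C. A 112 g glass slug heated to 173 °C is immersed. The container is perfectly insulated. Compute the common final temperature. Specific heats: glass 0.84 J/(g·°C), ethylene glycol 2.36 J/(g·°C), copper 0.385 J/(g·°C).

T_f ≈ 44.1 °C

Heat gained plus heat lost sum to zero:
112·0.84·(T − 173) + 188·2.36·(T − 23.5) + 374·0.385·(T − 23.5) = 0
94.08(T − 173) + 443.68(T − 23.5) + 143.99(T − 23.5) = 0
(94.08 + 443.68 + 143.99) T = 94.08·173 + 443.68·23.5 + 143.99·23.5
T = 30086/681.75 ≈ 44.13 °C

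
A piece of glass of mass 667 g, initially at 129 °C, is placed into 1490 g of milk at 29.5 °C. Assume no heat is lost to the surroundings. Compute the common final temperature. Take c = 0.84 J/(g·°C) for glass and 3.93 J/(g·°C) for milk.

T_f ≈ 38.2 °C

|Q_glass| = |Q_milk|:
667·0.84·(129 − T) = 1490·3.93·(T − 29.5)
560.28(129 − T) = 5855.7(T − 29.5)
6416 T = 245019  ⇒  T ≈ 38.19 °C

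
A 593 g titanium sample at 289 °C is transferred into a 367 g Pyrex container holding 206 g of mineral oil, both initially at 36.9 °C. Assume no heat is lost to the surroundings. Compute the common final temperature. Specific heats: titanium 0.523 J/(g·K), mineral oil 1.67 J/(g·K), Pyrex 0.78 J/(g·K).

T_f ≈ 120.0 °C

Taking heat into each body as positive, Σ m c ΔT = 0:
593*0.523*(T − 289) + 206*1.67*(T − 36.9) + 367*0.78*(T − 36.9) = 0
(310.14 + 344.02 + 286.26) T = 310.14*289 + 344.02*36.9 + 286.26*36.9
T = 112888 / 940.42 = 120 °C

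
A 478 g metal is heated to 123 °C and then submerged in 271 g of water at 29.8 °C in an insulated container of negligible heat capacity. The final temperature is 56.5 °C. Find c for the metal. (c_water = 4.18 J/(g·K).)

c ≈ 0.951 J/(g·K)

Heat lost by the metal = heat gained by the water:
478×c×(123 − 56.5) = 271×4.18×(56.5 − 29.8)
31787 c = 30245  ⇒  c ≈ 0.9515 J/(g·K)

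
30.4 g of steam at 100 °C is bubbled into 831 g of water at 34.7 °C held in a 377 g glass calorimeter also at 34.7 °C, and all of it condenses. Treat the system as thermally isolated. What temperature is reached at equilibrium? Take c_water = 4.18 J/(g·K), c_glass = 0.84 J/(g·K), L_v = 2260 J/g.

T_f ≈ 54.4 °C

Energy balance with sensible and latent terms:
condense steam: −30.4·2260 = −68704; condensate cools 100→T: 30.4·4.18·(T − 100) = 127.07(T − 100); original water: 3473.6(T − 34.7); cup: 316.68(T − 34.7)
3917.3 T = 68704 + 12707 + 131522 = 212933
T ≈ 54.36 °C (< 100 °C, so full condensation is consistent).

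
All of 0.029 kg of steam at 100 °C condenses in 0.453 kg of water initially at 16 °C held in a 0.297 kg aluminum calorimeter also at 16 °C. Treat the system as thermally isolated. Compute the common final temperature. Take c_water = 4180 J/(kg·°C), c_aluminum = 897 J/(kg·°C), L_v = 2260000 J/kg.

T_f ≈ 49.2 °C

Heat gained plus heat lost sum to zero:
condense steam: −0.029×2260000 = −65540; condensed water 100 °C→T: 121.22(T − 100); original water: 1893.5(T − 16); cup: 266.41(T − 16)
2281.2 T = 65540 + 12122 + 34559 = 112221
T ≈ 49.19 °C (< 100 °C, so full condensation is consistent).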